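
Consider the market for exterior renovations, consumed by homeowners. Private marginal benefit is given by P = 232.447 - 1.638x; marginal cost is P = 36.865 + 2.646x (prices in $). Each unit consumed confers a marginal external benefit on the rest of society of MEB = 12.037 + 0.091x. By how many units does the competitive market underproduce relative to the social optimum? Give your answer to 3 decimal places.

3.862 units

Market equilibrium (private): 36.865 + 2.646x = 232.447 - 1.638x → x_m = 45.6541.
Social marginal benefit = demand + MEB = 244.484 - 1.547x.
Set SMB = MC: 244.484 - 1.547x = 36.865 + 2.646x → x* = 49.5156.
Gap = |45.6541 − 49.5156| = 3.8615.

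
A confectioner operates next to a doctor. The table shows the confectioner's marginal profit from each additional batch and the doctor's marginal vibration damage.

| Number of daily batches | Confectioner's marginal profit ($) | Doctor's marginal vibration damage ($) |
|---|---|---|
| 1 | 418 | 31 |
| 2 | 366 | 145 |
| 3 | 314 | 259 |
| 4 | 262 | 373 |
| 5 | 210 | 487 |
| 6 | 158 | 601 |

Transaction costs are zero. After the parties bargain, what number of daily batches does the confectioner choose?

Bargaining reaches the level where marginal profit last exceeds marginal vibration damage.
That holds through level 3 (314 ≥ 259) but not at 4 (262 < 373).

3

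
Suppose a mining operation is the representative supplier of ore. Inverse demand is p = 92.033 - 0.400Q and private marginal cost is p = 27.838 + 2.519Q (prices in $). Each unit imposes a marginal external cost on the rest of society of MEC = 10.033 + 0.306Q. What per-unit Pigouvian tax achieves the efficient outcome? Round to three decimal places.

Social marginal cost = private MC + MEC = 37.871 + 2.825Q.
Set SMC = demand: 37.871 + 2.825Q = 92.033 - 0.400Q → Q* = 16.7944.
The Pigouvian tax equals MEC at Q*: 10.033 + 0.306×16.7944 = 15.1721.

tax = $15.172 per unit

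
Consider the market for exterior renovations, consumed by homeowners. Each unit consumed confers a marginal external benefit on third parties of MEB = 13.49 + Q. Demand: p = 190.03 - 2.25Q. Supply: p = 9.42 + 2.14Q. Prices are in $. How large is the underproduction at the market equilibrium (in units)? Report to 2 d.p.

Market equilibrium (private): 9.42 + 2.14Q = 190.03 - 2.25Q → Q_m = 41.1412.
Social marginal benefit = demand + MEB = 203.52 - 1.25Q.
Set SMB = MC: 203.52 - 1.25Q = 9.42 + 2.14Q → Q* = 57.2566.
Gap = |41.1412 − 57.2566| = 16.1154.

16.12 units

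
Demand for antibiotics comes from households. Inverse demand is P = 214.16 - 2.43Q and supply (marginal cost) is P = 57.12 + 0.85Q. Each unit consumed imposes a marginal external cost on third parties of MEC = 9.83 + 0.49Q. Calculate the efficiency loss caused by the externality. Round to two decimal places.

DWL = 146.98

Market equilibrium (private): 57.12 + 0.85Q = 214.16 - 2.43Q → Q_m = 47.8780.
Social marginal benefit = demand − MEC = 204.33 - 2.92Q.
Set SMB = MC: 204.33 - 2.92Q = 57.12 + 0.85Q → Q* = 39.0477.
Height of the DWL triangle at Q_m is MC(Q_m) − SMB(Q_m) = MEC(Q_m) = 33.2902.
DWL = ½ × 8.8303 × 33.2902 = 146.9812.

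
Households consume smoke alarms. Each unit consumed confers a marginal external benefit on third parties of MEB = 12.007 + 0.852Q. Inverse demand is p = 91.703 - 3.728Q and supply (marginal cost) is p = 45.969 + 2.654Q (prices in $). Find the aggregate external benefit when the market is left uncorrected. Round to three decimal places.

Market equilibrium (private): 45.969 + 2.654Q = 91.703 - 3.728Q → Q_m = 7.1661.
Total external benefit = ∫₀^{Q_m} (12.007 + 0.852Q) dQ = 12.007×7.1661 + ½×0.852×7.1661² = 107.9197.

$107.920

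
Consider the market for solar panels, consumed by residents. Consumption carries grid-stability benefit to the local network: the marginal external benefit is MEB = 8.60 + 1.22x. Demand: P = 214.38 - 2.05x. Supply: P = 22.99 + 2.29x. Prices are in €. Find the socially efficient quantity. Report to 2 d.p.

x* = 64.10

Social marginal benefit = demand + MEB = 222.98 - 0.83x.
Set SMB = MC: 222.98 - 0.83x = 22.99 + 2.29x → x* = 64.0994.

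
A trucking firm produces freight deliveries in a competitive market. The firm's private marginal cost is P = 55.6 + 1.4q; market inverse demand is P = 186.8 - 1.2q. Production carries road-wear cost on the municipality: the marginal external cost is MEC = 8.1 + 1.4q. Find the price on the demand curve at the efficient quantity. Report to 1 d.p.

Social marginal cost = private MC + MEC = 63.7 + 2.8q.
Set SMC = demand: 63.7 + 2.8q = 186.8 - 1.2q → q* = 30.7750.
Consumer price on the demand curve at q*: 186.8 − 1.2×30.7750 = 149.8700.

P = 149.9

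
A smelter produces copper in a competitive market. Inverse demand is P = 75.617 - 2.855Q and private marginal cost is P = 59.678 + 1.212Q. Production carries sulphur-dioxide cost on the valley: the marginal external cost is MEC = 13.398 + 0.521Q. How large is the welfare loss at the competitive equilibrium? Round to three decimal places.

Market equilibrium (private): 59.678 + 1.212Q = 75.617 - 2.855Q → Q_m = 3.9191.
Social marginal cost = private MC + MEC = 73.076 + 1.733Q.
Set SMC = demand: 73.076 + 1.733Q = 75.617 - 2.855Q → Q* = 0.5538.
Height of the DWL triangle at Q_m is SMC(Q_m) − demand(Q_m) = MEC(Q_m) = 15.4399.
DWL = ½ × 3.3653 × 15.4399 = 25.9799.

DWL = 25.980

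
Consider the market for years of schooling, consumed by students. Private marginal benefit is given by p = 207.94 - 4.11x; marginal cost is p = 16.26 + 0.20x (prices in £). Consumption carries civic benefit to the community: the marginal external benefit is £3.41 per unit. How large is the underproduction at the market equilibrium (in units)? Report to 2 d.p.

0.79 units

Market equilibrium (private): 16.26 + 0.20x = 207.94 - 4.11x → x_m = 44.4733.
Social marginal benefit = demand + MEB = 211.35 - 4.11x.
Set SMB = MC: 211.35 - 4.11x = 16.26 + 0.20x → x* = 45.2645.
Gap = |44.4733 − 45.2645| = 0.7912.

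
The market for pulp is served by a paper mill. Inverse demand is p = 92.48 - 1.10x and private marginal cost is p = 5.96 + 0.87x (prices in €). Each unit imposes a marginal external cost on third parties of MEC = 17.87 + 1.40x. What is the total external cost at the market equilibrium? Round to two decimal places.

€2135.03

Market equilibrium (private): 5.96 + 0.87x = 92.48 - 1.10x → x_m = 43.9188.
Total external cost = ∫₀^{x_m} (17.87 + 1.40x) dx = 17.87×43.9188 + ½×1.40×43.9188² = 2135.0317.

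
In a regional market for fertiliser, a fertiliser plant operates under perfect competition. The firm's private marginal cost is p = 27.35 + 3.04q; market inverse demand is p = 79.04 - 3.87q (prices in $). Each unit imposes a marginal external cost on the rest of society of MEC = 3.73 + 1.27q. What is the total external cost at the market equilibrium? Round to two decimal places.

Market equilibrium (private): 27.35 + 3.04q = 79.04 - 3.87q → q_m = 7.4805.
Total external cost = ∫₀^{q_m} (3.73 + 1.27q) dq = 3.73×7.4805 + ½×1.27×7.4805² = 63.4355.

$63.44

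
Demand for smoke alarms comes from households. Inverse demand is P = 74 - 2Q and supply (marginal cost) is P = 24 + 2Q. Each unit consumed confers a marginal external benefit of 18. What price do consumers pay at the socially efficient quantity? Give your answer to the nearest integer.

Social marginal benefit = demand + MEB = 92 - 2Q.
Set SMB = MC: 92 - 2Q = 24 + 2Q → Q* = 17.0000.
Consumer price on the demand curve at Q*: 74 − 2×17.0000 = 40.0000.

P = 40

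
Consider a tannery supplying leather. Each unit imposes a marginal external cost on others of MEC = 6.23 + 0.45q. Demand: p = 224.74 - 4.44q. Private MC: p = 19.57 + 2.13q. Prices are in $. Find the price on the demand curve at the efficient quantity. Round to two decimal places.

P = $98.91

Social marginal cost = private MC + MEC = 25.80 + 2.58q.
Set SMC = demand: 25.80 + 2.58q = 224.74 - 4.44q → q* = 28.3390.
Consumer price on the demand curve at q*: 224.74 − 4.44×28.3390 = 98.9148.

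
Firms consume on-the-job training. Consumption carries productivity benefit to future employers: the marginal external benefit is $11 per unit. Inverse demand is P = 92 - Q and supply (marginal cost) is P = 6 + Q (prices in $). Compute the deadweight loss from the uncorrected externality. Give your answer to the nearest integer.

DWL = $30

Market equilibrium (private): 6 + Q = 92 - Q → Q_m = 43.0000.
Social marginal benefit = demand + MEB = 103 - Q.
Set SMB = MC: 103 - Q = 6 + Q → Q* = 48.5000.
The loss is the area between SMB and MC from Q* to Q_m; with linear curves that's a triangle of height MEB(Q_m).
DWL = ½ × 5.5000 × 11.0000 = 30.2500.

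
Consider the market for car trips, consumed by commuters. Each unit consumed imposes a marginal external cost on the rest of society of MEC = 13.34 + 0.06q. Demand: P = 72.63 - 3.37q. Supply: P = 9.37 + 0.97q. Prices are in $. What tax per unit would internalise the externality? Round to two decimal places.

tax = $14.02 per unit

Social marginal benefit = demand − MEC = 59.29 - 3.43q.
Set SMB = MC: 59.29 - 3.43q = 9.37 + 0.97q → q* = 11.3455.
The Pigouvian tax equals MEC at q*: 13.34 + 0.06×11.3455 = 14.0207.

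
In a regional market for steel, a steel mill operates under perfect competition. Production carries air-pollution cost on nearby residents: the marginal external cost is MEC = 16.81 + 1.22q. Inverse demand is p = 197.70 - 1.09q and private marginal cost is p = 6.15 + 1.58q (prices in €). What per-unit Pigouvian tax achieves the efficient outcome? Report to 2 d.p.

Social marginal cost = private MC + MEC = 22.96 + 2.80q.
Set SMC = demand: 22.96 + 2.80q = 197.70 - 1.09q → q* = 44.9203.
The Pigouvian tax equals MEC at q*: 16.81 + 1.22×44.9203 = 71.6128.

tax = €71.61 per unit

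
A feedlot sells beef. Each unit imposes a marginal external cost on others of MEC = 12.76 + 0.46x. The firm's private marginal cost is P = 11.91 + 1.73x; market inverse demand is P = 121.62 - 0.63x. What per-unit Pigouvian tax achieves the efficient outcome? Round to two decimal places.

tax = 28.57 per unit

Social marginal cost = private MC + MEC = 24.67 + 2.19x.
Set SMC = demand: 24.67 + 2.19x = 121.62 - 0.63x → x* = 34.3794.
The Pigouvian tax equals MEC at x*: 12.76 + 0.46×34.3794 = 28.5745.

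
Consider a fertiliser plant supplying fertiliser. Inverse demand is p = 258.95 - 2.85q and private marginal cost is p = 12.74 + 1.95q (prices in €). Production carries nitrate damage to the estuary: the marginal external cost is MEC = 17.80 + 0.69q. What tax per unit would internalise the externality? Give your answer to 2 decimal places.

Social marginal cost = private MC + MEC = 30.54 + 2.64q.
Set SMC = demand: 30.54 + 2.64q = 258.95 - 2.85q → q* = 41.6047.
The Pigouvian tax equals MEC at q*: 17.80 + 0.69×41.6047 = 46.5072.

tax = €46.51 per unit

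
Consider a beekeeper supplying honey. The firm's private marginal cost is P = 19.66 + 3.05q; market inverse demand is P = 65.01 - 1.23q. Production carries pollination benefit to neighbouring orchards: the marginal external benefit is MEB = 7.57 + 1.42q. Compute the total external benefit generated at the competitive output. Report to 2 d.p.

159.92

Market equilibrium (private): 19.66 + 3.05q = 65.01 - 1.23q → q_m = 10.5958.
Total external benefit = ∫₀^{q_m} (7.57 + 1.42q) dq = 7.57×10.5958 + ½×1.42×10.5958² = 159.9226.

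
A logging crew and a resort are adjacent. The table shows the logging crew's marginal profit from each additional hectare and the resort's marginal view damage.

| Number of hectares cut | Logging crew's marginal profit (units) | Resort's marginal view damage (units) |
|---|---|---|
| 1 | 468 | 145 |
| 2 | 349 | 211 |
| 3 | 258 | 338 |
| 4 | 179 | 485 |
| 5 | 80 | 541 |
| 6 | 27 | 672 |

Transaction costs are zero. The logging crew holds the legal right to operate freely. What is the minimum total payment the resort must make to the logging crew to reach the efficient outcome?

544

Left alone the logging crew would choose level 6 (marginal profit stays positive).
Efficient level: k* = 2 (marginal profit ≥ marginal view damage through 2).
The resort must at least cover the logging crew's forgone profit from cutting 6→2: 258 + 179 + 80 + 27 = 544.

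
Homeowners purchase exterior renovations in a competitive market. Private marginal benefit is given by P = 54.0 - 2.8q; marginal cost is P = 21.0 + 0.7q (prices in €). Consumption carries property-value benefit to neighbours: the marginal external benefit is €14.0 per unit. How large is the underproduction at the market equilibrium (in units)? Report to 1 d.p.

4.0 units

Market equilibrium (private): 21.0 + 0.7q = 54.0 - 2.8q → q_m = 9.4286.
Social marginal benefit = demand + MEB = 68.0 - 2.8q.
Set SMB = MC: 68.0 - 2.8q = 21.0 + 0.7q → q* = 13.4286.
Gap = |9.4286 − 13.4286| = 4.0000.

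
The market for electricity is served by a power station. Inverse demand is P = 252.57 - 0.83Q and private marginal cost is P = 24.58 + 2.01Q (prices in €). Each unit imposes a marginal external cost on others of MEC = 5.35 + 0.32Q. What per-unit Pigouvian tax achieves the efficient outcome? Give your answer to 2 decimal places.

tax = €27.90 per unit

Social marginal cost = private MC + MEC = 29.93 + 2.33Q.
Set SMC = demand: 29.93 + 2.33Q = 252.57 - 0.83Q → Q* = 70.4557.
The Pigouvian tax equals MEC at Q*: 5.35 + 0.32×70.4557 = 27.8958.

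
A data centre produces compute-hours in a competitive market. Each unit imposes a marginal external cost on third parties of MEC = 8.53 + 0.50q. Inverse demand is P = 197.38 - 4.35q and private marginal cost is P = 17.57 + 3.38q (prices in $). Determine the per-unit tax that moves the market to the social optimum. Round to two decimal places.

tax = $18.94 per unit

Social marginal cost = private MC + MEC = 26.10 + 3.88q.
Set SMC = demand: 26.10 + 3.88q = 197.38 - 4.35q → q* = 20.8117.
The Pigouvian tax equals MEC at q*: 8.53 + 0.50×20.8117 = 18.9359.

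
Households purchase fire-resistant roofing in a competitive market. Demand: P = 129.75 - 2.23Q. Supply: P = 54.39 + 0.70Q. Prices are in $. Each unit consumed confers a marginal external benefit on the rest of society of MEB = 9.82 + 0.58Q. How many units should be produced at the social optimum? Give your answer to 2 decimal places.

Social marginal benefit = demand + MEB = 139.57 - 1.65Q.
Set SMB = MC: 139.57 - 1.65Q = 54.39 + 0.70Q → Q* = 36.2468.

Q* = 36.25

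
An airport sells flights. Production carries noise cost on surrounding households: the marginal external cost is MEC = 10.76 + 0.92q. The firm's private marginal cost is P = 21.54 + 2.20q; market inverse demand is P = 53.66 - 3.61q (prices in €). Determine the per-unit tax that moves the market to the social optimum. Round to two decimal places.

tax = €13.68 per unit

Social marginal cost = private MC + MEC = 32.30 + 3.12q.
Set SMC = demand: 32.30 + 3.12q = 53.66 - 3.61q → q* = 3.1738.
The Pigouvian tax equals MEC at q*: 10.76 + 0.92×3.1738 = 13.6799.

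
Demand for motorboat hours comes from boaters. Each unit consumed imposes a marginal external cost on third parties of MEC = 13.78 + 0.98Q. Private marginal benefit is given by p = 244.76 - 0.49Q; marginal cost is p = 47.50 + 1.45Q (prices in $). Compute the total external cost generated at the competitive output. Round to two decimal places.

Market equilibrium (private): 47.50 + 1.45Q = 244.76 - 0.49Q → Q_m = 101.6804.
Total external cost = ∫₀^{Q_m} (13.78 + 0.98Q) dQ = 13.78×101.6804 + ½×0.98×101.6804² = 6467.2187.

$6467.22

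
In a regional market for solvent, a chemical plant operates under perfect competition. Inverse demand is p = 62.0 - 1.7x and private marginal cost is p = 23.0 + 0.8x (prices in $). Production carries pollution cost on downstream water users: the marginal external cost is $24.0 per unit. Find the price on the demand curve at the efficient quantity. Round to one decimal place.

P = $51.8

Social marginal cost = private MC + MEC = 47.0 + 0.8x.
Set SMC = demand: 47.0 + 0.8x = 62.0 - 1.7x → x* = 6.0000.
Consumer price on the demand curve at x*: 62.0 − 1.7×6.0000 = 51.8000.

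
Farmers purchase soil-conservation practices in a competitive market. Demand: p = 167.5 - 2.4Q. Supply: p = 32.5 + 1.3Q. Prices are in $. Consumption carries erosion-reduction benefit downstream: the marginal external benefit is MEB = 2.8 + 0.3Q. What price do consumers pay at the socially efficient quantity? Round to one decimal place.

Social marginal benefit = demand + MEB = 170.3 - 2.1Q.
Set SMB = MC: 170.3 - 2.1Q = 32.5 + 1.3Q → Q* = 40.5294.
Consumer price on the demand curve at Q*: 167.5 − 2.4×40.5294 = 70.2294.

P = $70.2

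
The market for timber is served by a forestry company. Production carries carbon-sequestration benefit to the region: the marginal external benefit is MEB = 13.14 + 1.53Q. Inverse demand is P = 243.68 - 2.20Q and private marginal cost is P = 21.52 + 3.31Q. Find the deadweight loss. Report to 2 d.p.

Market equilibrium (private): 21.52 + 3.31Q = 243.68 - 2.20Q → Q_m = 40.3194.
Social marginal cost = private MC − MEB = 8.38 + 1.78Q.
Set SMC = demand: 8.38 + 1.78Q = 243.68 - 2.20Q → Q* = 59.1206.
The welfare-loss triangle has base |Q_m − Q*| and height MEB(Q_m) (the vertical gap between SMC and demand is zero at Q* and MEB at Q_m).
DWL = ½ × 18.8012 × 74.8287 = 703.4347.

DWL = 703.43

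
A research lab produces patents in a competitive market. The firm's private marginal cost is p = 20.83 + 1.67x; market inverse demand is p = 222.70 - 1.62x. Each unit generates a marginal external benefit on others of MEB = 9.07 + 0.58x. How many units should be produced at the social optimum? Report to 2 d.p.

Social marginal cost = private MC − MEB = 11.76 + 1.09x.
Set SMC = demand: 11.76 + 1.09x = 222.70 - 1.62x → x* = 77.8376.

x* = 77.84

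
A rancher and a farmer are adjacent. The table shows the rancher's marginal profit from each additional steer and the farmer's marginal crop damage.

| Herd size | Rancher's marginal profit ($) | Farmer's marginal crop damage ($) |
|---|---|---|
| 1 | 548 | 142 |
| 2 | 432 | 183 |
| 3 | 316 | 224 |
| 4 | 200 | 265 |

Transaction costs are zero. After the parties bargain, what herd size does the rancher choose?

3

Bargaining reaches the level where marginal profit last exceeds marginal crop damage.
That holds through level 3 (316 ≥ 224) but not at 4 (200 < 265).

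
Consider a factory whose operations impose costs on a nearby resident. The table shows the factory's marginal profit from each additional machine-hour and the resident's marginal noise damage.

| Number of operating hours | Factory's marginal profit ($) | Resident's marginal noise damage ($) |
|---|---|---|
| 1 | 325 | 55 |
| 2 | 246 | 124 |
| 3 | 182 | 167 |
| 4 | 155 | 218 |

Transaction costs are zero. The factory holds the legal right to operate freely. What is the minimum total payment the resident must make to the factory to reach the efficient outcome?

$155

Left alone the factory would choose level 4 (marginal profit stays positive).
Efficient level: k* = 3 (marginal profit ≥ marginal noise damage through 3).
The resident must at least cover the factory's forgone profit from cutting 4→3: 155 = 155.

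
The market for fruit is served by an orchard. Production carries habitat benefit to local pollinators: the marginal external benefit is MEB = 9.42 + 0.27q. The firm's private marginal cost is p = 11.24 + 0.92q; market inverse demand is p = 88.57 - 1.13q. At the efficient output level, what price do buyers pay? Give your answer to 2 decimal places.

P = 33.50

Social marginal cost = private MC − MEB = 1.82 + 0.65q.
Set SMC = demand: 1.82 + 0.65q = 88.57 - 1.13q → q* = 48.7360.
Consumer price on the demand curve at q*: 88.57 − 1.13×48.7360 = 33.4983.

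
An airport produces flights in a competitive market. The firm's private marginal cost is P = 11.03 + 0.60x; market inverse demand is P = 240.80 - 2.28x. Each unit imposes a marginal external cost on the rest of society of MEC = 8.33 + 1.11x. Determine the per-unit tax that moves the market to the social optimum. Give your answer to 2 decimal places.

tax = 69.93 per unit

Social marginal cost = private MC + MEC = 19.36 + 1.71x.
Set SMC = demand: 19.36 + 1.71x = 240.80 - 2.28x → x* = 55.4987.
The Pigouvian tax equals MEC at x*: 8.33 + 1.11×55.4987 = 69.9336.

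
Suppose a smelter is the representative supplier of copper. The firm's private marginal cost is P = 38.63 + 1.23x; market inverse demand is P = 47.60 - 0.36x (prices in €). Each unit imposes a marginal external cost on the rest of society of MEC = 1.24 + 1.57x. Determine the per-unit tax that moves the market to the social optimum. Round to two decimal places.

tax = €5.08 per unit

Social marginal cost = private MC + MEC = 39.87 + 2.80x.
Set SMC = demand: 39.87 + 2.80x = 47.60 - 0.36x → x* = 2.4462.
The Pigouvian tax equals MEC at x*: 1.24 + 1.57×2.4462 = 5.0805.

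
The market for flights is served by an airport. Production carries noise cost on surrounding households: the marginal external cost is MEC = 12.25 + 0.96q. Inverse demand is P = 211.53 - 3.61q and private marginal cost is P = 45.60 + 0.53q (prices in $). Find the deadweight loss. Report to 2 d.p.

Market equilibrium (private): 45.60 + 0.53q = 211.53 - 3.61q → q_m = 40.0797.
Social marginal cost = private MC + MEC = 57.85 + 1.49q.
Set SMC = demand: 57.85 + 1.49q = 211.53 - 3.61q → q* = 30.1333.
Between q* and q_m the wedge SMC − demand runs linearly from 0 to MEC(q_m), so the loss is a triangle.
DWL = ½ × 9.9464 × 50.7265 = 252.2730.

DWL = $252.27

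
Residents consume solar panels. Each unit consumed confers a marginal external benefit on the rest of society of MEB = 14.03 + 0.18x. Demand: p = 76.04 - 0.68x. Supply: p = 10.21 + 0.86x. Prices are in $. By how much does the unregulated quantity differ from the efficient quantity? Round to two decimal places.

15.97 units

Market equilibrium (private): 10.21 + 0.86x = 76.04 - 0.68x → x_m = 42.7468.
Social marginal benefit = demand + MEB = 90.07 - 0.50x.
Set SMB = MC: 90.07 - 0.50x = 10.21 + 0.86x → x* = 58.7206.
Gap = |42.7468 − 58.7206| = 15.9738.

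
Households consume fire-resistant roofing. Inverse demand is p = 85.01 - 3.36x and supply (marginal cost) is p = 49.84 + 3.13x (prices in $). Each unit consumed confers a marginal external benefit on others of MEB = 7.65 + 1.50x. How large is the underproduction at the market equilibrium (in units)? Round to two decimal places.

Market equilibrium (private): 49.84 + 3.13x = 85.01 - 3.36x → x_m = 5.4191.
Social marginal benefit = demand + MEB = 92.66 - 1.86x.
Set SMB = MC: 92.66 - 1.86x = 49.84 + 3.13x → x* = 8.5812.
Gap = |5.4191 − 8.5812| = 3.1621.

3.16 units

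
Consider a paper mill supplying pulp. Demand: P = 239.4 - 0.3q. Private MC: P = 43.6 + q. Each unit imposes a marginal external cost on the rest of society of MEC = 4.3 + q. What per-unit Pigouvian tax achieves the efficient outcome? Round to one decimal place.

Social marginal cost = private MC + MEC = 47.9 + 2.0q.
Set SMC = demand: 47.9 + 2.0q = 239.4 - 0.3q → q* = 83.2609.
The Pigouvian tax equals MEC at q*: 4.3 + 1.0×83.2609 = 87.5609.

tax = 87.6 per unit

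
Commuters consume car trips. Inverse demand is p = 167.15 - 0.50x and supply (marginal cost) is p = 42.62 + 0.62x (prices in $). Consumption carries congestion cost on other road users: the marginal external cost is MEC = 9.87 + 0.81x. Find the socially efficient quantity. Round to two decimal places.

x* = 59.41

Social marginal benefit = demand − MEC = 157.28 - 1.31x.
Set SMB = MC: 157.28 - 1.31x = 42.62 + 0.62x → x* = 59.4093.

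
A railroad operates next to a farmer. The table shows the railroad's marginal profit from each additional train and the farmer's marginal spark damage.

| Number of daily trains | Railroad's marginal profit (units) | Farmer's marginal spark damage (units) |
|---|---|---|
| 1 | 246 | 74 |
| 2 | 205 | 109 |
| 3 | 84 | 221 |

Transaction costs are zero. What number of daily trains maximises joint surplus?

Bargaining reaches the level where marginal profit last exceeds marginal spark damage.
That holds through level 2 (205 ≥ 109) but not at 3 (84 < 221).

2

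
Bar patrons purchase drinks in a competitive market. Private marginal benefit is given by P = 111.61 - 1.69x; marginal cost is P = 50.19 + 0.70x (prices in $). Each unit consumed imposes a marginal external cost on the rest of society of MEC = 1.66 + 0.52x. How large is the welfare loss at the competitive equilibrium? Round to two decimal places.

Market equilibrium (private): 50.19 + 0.70x = 111.61 - 1.69x → x_m = 25.6987.
Social marginal benefit = demand − MEC = 109.95 - 2.21x.
Set SMB = MC: 109.95 - 2.21x = 50.19 + 0.70x → x* = 20.5361.
Height of the DWL triangle at x_m is MC(x_m) − SMB(x_m) = MEC(x_m) = 15.0233.
DWL = ½ × 5.1626 × 15.0233 = 38.7796.

DWL = $38.78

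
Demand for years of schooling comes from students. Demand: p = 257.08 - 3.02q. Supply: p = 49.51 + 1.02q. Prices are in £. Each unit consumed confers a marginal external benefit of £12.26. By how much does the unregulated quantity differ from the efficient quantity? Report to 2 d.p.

3.03 units

Market equilibrium (private): 49.51 + 1.02q = 257.08 - 3.02q → q_m = 51.3787.
Social marginal benefit = demand + MEB = 269.34 - 3.02q.
Set SMB = MC: 269.34 - 3.02q = 49.51 + 1.02q → q* = 54.4134.
Gap = |51.3787 − 54.4134| = 3.0347.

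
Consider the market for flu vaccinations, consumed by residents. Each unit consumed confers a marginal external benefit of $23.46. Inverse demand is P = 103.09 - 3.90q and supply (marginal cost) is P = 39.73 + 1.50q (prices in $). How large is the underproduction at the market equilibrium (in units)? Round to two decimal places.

Market equilibrium (private): 39.73 + 1.50q = 103.09 - 3.90q → q_m = 11.7333.
Social marginal benefit = demand + MEB = 126.55 - 3.90q.
Set SMB = MC: 126.55 - 3.90q = 39.73 + 1.50q → q* = 16.0778.
Gap = |11.7333 − 16.0778| = 4.3445.

4.34 units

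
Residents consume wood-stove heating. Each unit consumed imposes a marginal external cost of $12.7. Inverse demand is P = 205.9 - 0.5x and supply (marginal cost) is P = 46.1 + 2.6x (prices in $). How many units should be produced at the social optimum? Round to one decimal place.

x* = 47.5

Social marginal benefit = demand − MEC = 193.2 - 0.5x.
Set SMB = MC: 193.2 - 0.5x = 46.1 + 2.6x → x* = 47.4516.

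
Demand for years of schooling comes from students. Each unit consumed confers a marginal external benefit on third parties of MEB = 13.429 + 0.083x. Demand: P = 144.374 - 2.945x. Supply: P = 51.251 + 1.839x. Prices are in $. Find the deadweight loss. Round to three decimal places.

DWL = $24.074

Market equilibrium (private): 51.251 + 1.839x = 144.374 - 2.945x → x_m = 19.4655.
Social marginal benefit = demand + MEB = 157.803 - 2.862x.
Set SMB = MC: 157.803 - 2.862x = 51.251 + 1.839x → x* = 22.6658.
Between x* and x_m the wedge SMB − MC runs linearly from 0 to MEB(x_m), so the loss is a triangle.
DWL = ½ × 3.2003 × 15.0446 = 24.0736.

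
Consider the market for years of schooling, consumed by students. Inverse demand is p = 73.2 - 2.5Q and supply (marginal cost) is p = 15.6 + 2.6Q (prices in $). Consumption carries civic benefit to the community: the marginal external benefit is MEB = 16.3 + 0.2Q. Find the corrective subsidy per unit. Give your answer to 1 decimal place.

subsidy = $19.3 per unit

Social marginal benefit = demand + MEB = 89.5 - 2.3Q.
Set SMB = MC: 89.5 - 2.3Q = 15.6 + 2.6Q → Q* = 15.0816.
The Pigouvian subsidy equals MEB at Q*: 16.3 + 0.2×15.0816 = 19.3163.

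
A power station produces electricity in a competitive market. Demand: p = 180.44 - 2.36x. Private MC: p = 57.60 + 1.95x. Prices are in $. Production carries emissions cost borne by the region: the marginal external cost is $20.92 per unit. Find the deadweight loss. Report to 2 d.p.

Market equilibrium (private): 57.60 + 1.95x = 180.44 - 2.36x → x_m = 28.5012.
Social marginal cost = private MC + MEC = 78.52 + 1.95x.
Set SMC = demand: 78.52 + 1.95x = 180.44 - 2.36x → x* = 23.6473.
Height of the DWL triangle at x_m is SMC(x_m) − demand(x_m) = MEC(x_m) = 20.9200.
DWL = ½ × 4.8539 × 20.9200 = 50.7718.

DWL = $50.77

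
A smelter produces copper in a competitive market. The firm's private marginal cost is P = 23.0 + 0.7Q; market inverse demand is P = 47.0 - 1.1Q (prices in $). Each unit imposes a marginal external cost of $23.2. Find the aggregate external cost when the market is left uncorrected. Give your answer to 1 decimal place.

Market equilibrium (private): 23.0 + 0.7Q = 47.0 - 1.1Q → Q_m = 13.3333.
Total external cost = MEC × Q_m = 23.2 × 13.3333 = 309.3326.

$309.3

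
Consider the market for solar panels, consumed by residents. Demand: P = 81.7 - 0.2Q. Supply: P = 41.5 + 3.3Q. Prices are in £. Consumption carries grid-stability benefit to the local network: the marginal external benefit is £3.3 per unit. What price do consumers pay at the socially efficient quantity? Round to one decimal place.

P = £79.2

Social marginal benefit = demand + MEB = 85.0 - 0.2Q.
Set SMB = MC: 85.0 - 0.2Q = 41.5 + 3.3Q → Q* = 12.4286.
Consumer price on the demand curve at Q*: 81.7 − 0.2×12.4286 = 79.2143.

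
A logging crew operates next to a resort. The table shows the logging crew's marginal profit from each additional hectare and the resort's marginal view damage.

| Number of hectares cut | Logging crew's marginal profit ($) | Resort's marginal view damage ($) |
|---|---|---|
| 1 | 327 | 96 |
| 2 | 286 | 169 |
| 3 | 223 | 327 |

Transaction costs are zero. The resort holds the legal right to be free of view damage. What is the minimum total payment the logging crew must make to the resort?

$265

Efficient level: marginal profit ≥ marginal view damage through level 2, so k* = 2.
With the resort holding the right, the logging crew must at least compensate total damage at k*: 96 + 169 = 265.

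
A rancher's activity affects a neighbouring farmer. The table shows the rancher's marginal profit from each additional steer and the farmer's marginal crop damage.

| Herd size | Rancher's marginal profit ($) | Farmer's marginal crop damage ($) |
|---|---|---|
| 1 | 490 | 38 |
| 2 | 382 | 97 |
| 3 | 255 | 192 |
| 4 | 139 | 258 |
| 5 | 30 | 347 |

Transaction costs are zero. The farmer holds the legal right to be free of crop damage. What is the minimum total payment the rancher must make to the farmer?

Efficient level: marginal profit ≥ marginal crop damage through level 3, so k* = 3.
With the farmer holding the right, the rancher must at least compensate total damage at k*: 38 + 97 + 192 = 327.

$327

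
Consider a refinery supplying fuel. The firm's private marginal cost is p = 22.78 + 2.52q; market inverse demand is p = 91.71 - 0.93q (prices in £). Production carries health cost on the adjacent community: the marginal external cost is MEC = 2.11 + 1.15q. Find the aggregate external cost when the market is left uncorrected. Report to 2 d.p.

Market equilibrium (private): 22.78 + 2.52q = 91.71 - 0.93q → q_m = 19.9797.
Total external cost = ∫₀^{q_m} (2.11 + 1.15q) dq = 2.11×19.9797 + ½×1.15×19.9797² = 271.6905.

£271.69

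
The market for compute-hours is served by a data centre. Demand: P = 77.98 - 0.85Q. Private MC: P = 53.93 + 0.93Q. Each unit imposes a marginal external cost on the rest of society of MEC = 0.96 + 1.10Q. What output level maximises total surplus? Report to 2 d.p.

Social marginal cost = private MC + MEC = 54.89 + 2.03Q.
Set SMC = demand: 54.89 + 2.03Q = 77.98 - 0.85Q → Q* = 8.0174.

Q* = 8.02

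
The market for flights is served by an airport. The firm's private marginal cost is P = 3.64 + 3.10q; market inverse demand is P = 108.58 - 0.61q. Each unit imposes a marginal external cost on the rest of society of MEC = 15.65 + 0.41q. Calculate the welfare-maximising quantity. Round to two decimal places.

q* = 21.67

Social marginal cost = private MC + MEC = 19.29 + 3.51q.
Set SMC = demand: 19.29 + 3.51q = 108.58 - 0.61q → q* = 21.6723.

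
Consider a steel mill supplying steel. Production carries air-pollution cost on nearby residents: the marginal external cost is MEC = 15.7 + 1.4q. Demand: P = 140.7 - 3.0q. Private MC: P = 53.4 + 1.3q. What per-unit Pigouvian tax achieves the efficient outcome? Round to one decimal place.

Social marginal cost = private MC + MEC = 69.1 + 2.7q.
Set SMC = demand: 69.1 + 2.7q = 140.7 - 3.0q → q* = 12.5614.
The Pigouvian tax equals MEC at q*: 15.7 + 1.4×12.5614 = 33.2860.

tax = 33.3 per unit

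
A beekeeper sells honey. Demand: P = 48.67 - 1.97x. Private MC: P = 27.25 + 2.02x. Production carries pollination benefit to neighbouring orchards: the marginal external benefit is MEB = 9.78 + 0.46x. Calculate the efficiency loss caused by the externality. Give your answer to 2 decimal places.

DWL = 21.25

Market equilibrium (private): 27.25 + 2.02x = 48.67 - 1.97x → x_m = 5.3684.
Social marginal cost = private MC − MEB = 17.47 + 1.56x.
Set SMC = demand: 17.47 + 1.56x = 48.67 - 1.97x → x* = 8.8385.
Between x* and x_m the wedge demand − SMC runs linearly from 0 to MEB(x_m), so the loss is a triangle.
DWL = ½ × 3.4701 × 12.2495 = 21.2535.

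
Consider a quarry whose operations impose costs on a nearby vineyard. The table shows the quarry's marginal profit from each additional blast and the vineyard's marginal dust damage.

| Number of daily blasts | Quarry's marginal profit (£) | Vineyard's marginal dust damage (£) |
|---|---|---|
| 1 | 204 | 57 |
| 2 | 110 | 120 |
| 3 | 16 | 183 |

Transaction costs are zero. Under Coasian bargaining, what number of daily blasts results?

Bargaining reaches the level where marginal profit last exceeds marginal dust damage.
That holds through level 1 (204 ≥ 57) but not at 2 (110 < 120).

1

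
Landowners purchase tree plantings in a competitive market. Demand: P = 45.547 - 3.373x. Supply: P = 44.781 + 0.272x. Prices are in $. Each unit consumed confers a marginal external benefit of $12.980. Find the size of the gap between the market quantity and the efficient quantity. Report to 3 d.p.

Market equilibrium (private): 44.781 + 0.272x = 45.547 - 3.373x → x_m = 0.2102.
Social marginal benefit = demand + MEB = 58.527 - 3.373x.
Set SMB = MC: 58.527 - 3.373x = 44.781 + 0.272x → x* = 3.7712.
Gap = |0.2102 − 3.7712| = 3.5610.

3.561 units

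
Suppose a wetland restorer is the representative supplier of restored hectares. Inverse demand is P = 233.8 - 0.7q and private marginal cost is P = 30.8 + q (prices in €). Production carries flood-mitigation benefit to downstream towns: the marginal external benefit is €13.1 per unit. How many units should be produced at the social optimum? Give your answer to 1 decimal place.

Social marginal cost = private MC − MEB = 17.7 + q.
Set SMC = demand: 17.7 + q = 233.8 - 0.7q → q* = 127.1176.

q* = 127.1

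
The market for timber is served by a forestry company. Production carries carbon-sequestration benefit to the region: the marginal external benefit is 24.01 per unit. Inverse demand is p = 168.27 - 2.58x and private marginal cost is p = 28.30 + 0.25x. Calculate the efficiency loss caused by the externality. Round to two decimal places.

Market equilibrium (private): 28.30 + 0.25x = 168.27 - 2.58x → x_m = 49.4594.
Social marginal cost = private MC − MEB = 4.29 + 0.25x.
Set SMC = demand: 4.29 + 0.25x = 168.27 - 2.58x → x* = 57.9435.
The welfare-loss triangle has base |x_m − x*| and height MEB(x_m) (the vertical gap between SMC and demand is zero at x* and MEB at x_m).
DWL = ½ × 8.4841 × 24.0100 = 101.8516.

DWL = 101.85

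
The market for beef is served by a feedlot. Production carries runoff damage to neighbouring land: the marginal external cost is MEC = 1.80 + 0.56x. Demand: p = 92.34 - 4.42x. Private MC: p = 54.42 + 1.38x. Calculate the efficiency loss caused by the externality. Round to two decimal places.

DWL = 2.34

Market equilibrium (private): 54.42 + 1.38x = 92.34 - 4.42x → x_m = 6.5379.
Social marginal cost = private MC + MEC = 56.22 + 1.94x.
Set SMC = demand: 56.22 + 1.94x = 92.34 - 4.42x → x* = 5.6792.
Between x* and x_m the wedge SMC − demand runs linearly from 0 to MEC(x_m), so the loss is a triangle.
DWL = ½ × 0.8587 × 5.4612 = 2.3448.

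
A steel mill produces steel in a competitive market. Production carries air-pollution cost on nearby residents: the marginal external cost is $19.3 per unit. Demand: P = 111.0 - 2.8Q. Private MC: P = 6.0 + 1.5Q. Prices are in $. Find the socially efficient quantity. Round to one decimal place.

Social marginal cost = private MC + MEC = 25.3 + 1.5Q.
Set SMC = demand: 25.3 + 1.5Q = 111.0 - 2.8Q → Q* = 19.9302.

Q* = 19.9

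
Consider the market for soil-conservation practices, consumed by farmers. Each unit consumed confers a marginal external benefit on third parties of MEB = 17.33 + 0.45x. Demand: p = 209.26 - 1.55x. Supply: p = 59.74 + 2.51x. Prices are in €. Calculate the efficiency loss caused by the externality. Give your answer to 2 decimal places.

DWL = €159.19

Market equilibrium (private): 59.74 + 2.51x = 209.26 - 1.55x → x_m = 36.8276.
Social marginal benefit = demand + MEB = 226.59 - 1.10x.
Set SMB = MC: 226.59 - 1.10x = 59.74 + 2.51x → x* = 46.2188.
The welfare-loss triangle has base |x_m − x*| and height MEB(x_m) (the vertical gap between SMB and MC is zero at x* and MEB at x_m).
DWL = ½ × 9.3912 × 33.9024 = 159.1921.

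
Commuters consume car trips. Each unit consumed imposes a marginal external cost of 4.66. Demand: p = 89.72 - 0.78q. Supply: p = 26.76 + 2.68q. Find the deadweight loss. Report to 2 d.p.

Market equilibrium (private): 26.76 + 2.68q = 89.72 - 0.78q → q_m = 18.1965.
Social marginal benefit = demand − MEC = 85.06 - 0.78q.
Set SMB = MC: 85.06 - 0.78q = 26.76 + 2.68q → q* = 16.8497.
The loss is the area between SMB and MC from q* to q_m; with linear curves that's a triangle of height MEC(q_m).
DWL = ½ × 1.3468 × 4.6600 = 3.1380.

DWL = 3.14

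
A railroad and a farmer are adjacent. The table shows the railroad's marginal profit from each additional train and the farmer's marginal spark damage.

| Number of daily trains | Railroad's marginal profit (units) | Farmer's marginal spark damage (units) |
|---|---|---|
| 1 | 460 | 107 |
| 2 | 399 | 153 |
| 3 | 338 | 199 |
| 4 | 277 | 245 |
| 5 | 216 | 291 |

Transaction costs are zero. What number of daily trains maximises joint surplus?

4

Bargaining reaches the level where marginal profit last exceeds marginal spark damage.
That holds through level 4 (277 ≥ 245) but not at 5 (216 < 291).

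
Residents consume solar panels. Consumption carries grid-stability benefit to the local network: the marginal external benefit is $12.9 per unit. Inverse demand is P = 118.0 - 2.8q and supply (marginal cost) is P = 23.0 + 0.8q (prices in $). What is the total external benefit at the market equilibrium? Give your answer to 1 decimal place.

$340.4

Market equilibrium (private): 23.0 + 0.8q = 118.0 - 2.8q → q_m = 26.3889.
Total external benefit = MEB × q_m = 12.9 × 26.3889 = 340.4168.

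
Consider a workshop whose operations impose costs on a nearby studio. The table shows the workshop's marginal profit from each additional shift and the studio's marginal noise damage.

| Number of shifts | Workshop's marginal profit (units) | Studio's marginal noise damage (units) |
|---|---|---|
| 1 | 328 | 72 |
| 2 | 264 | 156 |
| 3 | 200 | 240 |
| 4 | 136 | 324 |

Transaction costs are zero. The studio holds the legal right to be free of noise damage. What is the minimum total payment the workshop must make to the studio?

Efficient level: marginal profit ≥ marginal noise damage through level 2, so k* = 2.
With the studio holding the right, the workshop must at least compensate total damage at k*: 72 + 156 = 228.

228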